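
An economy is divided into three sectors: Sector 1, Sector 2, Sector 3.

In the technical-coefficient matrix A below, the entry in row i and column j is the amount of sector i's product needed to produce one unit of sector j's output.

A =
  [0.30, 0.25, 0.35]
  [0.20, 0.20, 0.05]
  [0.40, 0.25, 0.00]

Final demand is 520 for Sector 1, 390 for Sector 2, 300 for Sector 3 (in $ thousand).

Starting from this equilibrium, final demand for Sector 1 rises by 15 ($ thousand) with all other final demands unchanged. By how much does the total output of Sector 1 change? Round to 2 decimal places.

Δx_1 = 32.21

I − A =
  [   0.70    -0.25    -0.35]
  [  -0.20     0.80    -0.05]
  [  -0.40    -0.25     1.00]
Cofactors of I−A, C_ij = (−1)^(i+j)·(minor ij) (rows/columns in the sector order above):
  C_11 = (0.80)(1.00) − (-0.05)(-0.25) = 0.7875
  C_12 = −[(-0.20)(1.00) − (-0.05)(-0.40)] = 0.2200
  C_13 = (-0.20)(-0.25) − (0.80)(-0.40) = 0.3700
  C_21 = −[(-0.25)(1.00) − (-0.35)(-0.25)] = 0.3375
  C_22 = (0.70)(1.00) − (-0.35)(-0.40) = 0.5600
  C_23 = −[(0.70)(-0.25) − (-0.25)(-0.40)] = 0.2750
  C_31 = (-0.25)(-0.05) − (-0.35)(0.80) = 0.2925
  C_32 = −[(0.70)(-0.05) − (-0.35)(-0.20)] = 0.1050
  C_33 = (0.70)(0.80) − (-0.25)(-0.20) = 0.5100
det(I−A) = Σ_j (I−A)_1j·C_1j = (0.70)(0.7875) + (-0.25)(0.2200) + (-0.35)(0.3700) = 0.36675
adj(I−A) = Cᵀ =
  [ 0.7875   0.3375   0.2925]
  [ 0.2200   0.5600   0.1050]
  [ 0.3700   0.2750   0.5100]
(I − A)⁻¹ = adj(I−A) / det(I−A) ≈
  [   2.1472     0.9202     0.7975]
  [   0.5999     1.5269     0.2863]
  [   1.0089     0.7498     1.3906]
Δx = (I − A)⁻¹ Δd with Δd having +15 in the Sector 1 component and 0 elsewhere.
So Δx_1 = L_11 · (+15), where L_11 = adj(I−A)_11 / det(I−A) = 0.7875 / 0.36675.
Δx_1 = 0.7875 × (+15) / 0.36675 = 11.8125 / 0.36675 ≈ 32.21.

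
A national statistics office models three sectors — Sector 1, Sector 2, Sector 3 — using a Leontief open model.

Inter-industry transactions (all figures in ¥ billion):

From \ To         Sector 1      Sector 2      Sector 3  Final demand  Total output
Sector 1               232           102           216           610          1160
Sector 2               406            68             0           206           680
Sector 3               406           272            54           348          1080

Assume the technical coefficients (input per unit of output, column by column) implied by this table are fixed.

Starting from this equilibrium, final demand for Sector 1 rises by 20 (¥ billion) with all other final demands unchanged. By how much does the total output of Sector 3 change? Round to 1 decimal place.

Δx_3 = 16.8

Technical coefficients a_ij = z_ij / X_j:
  a_11 = 232/1160 = 0.20, a_21 = 406/1160 = 0.35, a_31 = 406/1160 = 0.35
  a_12 = 102/680 = 0.15, a_22 = 68/680 = 0.10, a_32 = 272/680 = 0.40
  a_13 = 216/1080 = 0.20, a_23 = 0/1080 = 0.00, a_33 = 54/1080 = 0.05
I − A =
  [   0.80    -0.15    -0.20]
  [  -0.35     0.90     0.00]
  [  -0.35    -0.40     0.95]
Cofactors of I−A, C_ij = (−1)^(i+j)·(minor ij) (rows/columns in the sector order above):
  C_11 = (0.90)(0.95) − (0.00)(-0.40) = 0.8550
  C_12 = −[(-0.35)(0.95) − (0.00)(-0.35)] = 0.3325
  C_13 = (-0.35)(-0.40) − (0.90)(-0.35) = 0.4550
  C_21 = −[(-0.15)(0.95) − (-0.20)(-0.40)] = 0.2225
  C_22 = (0.80)(0.95) − (-0.20)(-0.35) = 0.6900
  C_23 = −[(0.80)(-0.40) − (-0.15)(-0.35)] = 0.3725
  C_31 = (-0.15)(0.00) − (-0.20)(0.90) = 0.1800
  C_32 = −[(0.80)(0.00) − (-0.20)(-0.35)] = 0.0700
  C_33 = (0.80)(0.90) − (-0.15)(-0.35) = 0.6675
det(I−A) = Σ_j (I−A)_1j·C_1j = (0.80)(0.8550) + (-0.15)(0.3325) + (-0.20)(0.4550) = 0.543125
adj(I−A) = Cᵀ =
  [ 0.8550   0.2225   0.1800]
  [ 0.3325   0.6900   0.0700]
  [ 0.4550   0.3725   0.6675]
(I − A)⁻¹ = adj(I−A) / det(I−A) ≈
  [   1.5742     0.4097     0.3314]
  [   0.6122     1.2704     0.1289]
  [   0.8377     0.6858     1.2290]
Δx = (I − A)⁻¹ Δd with Δd having +20 in the Sector 1 component and 0 elsewhere.
So Δx_3 = L_31 · (+20), where L_31 = adj(I−A)_31 / det(I−A) = 0.4550 / 0.543125.
Δx_3 = 0.4550 × (+20) / 0.543125 = 9.10 / 0.543125 ≈ 16.8.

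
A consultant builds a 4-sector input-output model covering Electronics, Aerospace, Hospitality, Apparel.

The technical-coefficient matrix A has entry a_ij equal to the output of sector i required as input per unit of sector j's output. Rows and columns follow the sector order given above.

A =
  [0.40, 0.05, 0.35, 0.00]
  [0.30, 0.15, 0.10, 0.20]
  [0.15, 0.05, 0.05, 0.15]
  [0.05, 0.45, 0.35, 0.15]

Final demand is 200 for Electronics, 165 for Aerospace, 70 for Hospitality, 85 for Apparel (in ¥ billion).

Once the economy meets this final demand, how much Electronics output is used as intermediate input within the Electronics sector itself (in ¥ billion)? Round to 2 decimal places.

I − A =
  [   0.60    -0.05    -0.35     0.00]
  [  -0.30     0.85    -0.10    -0.20]
  [  -0.15    -0.05     0.95    -0.15]
  [  -0.05    -0.45    -0.35     0.85]
Compute the cofactors C_ij = (−1)^(i+j)·(3×3 minor ij) of I−A; the adjugate is their transpose:
adj(I−A) = Cᵀ =
  [ 0.541750   0.076250   0.229125   0.058375]
  [ 0.260000   0.405750   0.185750   0.128250]
  [ 0.134750   0.072750   0.366250   0.081750]
  [ 0.225000   0.249250   0.262625   0.416625]
det(I−A) = Σ_j (I−A)_1j·C_1j = (0.60)(0.541750) + (-0.05)(0.260000) + (-0.35)(0.134750) + (0.00)(0.225000) = 0.2648875
(I − A)⁻¹ = adj(I−A) / det(I−A) ≈
  [   2.0452     0.2879     0.8650     0.2204]
  [   0.9815     1.5318     0.7012     0.4842]
  [   0.5087     0.2746     1.3827     0.3086]
  [   0.8494     0.9410     0.9915     1.5728]
First solve x = (I − A)⁻¹ d = adj(I−A)·d / det(I−A); in particular x_1 = (0.541750·200 + 0.076250·165 + 0.229125·70 + 0.058375·85) / 0.2648875 = 141.931875 / 0.2648875 ≈ 535.8195.
Intermediate flow from 1 to 1: z_11 = a_11 · x_1 = 0.40 × 141.931875 / 0.2648875 = 56.77275 / 0.2648875 ≈ 214.33.

z_11 = 214.33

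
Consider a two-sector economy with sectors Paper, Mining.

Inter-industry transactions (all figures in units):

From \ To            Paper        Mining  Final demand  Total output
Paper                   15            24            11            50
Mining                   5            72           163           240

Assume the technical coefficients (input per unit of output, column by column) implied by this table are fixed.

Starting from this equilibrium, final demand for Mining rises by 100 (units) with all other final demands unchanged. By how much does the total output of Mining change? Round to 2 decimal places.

Technical coefficients a_ij = z_ij / X_j:
  a_11 = 15/50 = 0.30, a_21 = 5/50 = 0.10
  a_12 = 24/240 = 0.10, a_22 = 72/240 = 0.30
I − A =
  [   0.70    -0.10]
  [  -0.10     0.70]
det(I−A) = (0.70)(0.70) − (-0.10)(-0.10) = 0.4800
adj(I−A) = [[0.70, 0.10], [0.10, 0.70]]
(I − A)⁻¹ = adj(I−A) / det(I−A) ≈
  [   1.4583     0.2083]
  [   0.2083     1.4583]
Δx = (I − A)⁻¹ Δd with Δd having +100 in the Mining component and 0 elsewhere.
So Δx_2 = L_22 · (+100), where L_22 = adj(I−A)_22 / det(I−A) = 0.70 / 0.4800.
Δx_2 = 0.70 × (+100) / 0.4800 = 70.00 / 0.4800 ≈ 145.83.

Δx_2 = 145.83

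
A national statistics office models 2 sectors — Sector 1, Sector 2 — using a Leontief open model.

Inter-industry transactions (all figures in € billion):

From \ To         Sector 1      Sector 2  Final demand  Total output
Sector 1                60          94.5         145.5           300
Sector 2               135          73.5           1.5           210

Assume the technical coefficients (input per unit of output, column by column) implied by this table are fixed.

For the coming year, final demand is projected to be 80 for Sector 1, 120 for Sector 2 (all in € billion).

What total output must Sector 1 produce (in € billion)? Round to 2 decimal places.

Technical coefficients a_ij = z_ij / X_j:
  a_11 = 60/300 = 0.20, a_21 = 135/300 = 0.45
  a_12 = 94.5/210 = 0.45, a_22 = 73.5/210 = 0.35
I − A =
  [   0.80    -0.45]
  [  -0.45     0.65]
det(I−A) = (0.80)(0.65) − (-0.45)(-0.45) = 0.3175
adj(I−A) = [[0.65, 0.45], [0.45, 0.80]]
(I − A)⁻¹ = adj(I−A) / det(I−A) ≈
  [   2.0472     1.4173]
  [   1.4173     2.5197]
x = (I − A)⁻¹ d = adj(I−A)·d / det(I−A), with det(I−A) = 0.3175:
  x_1 = (0.65·80 + 0.45·120) / 0.3175 = 106.00 / 0.3175 ≈ 333.86
  x_2 = (0.45·80 + 0.80·120) / 0.3175 = 132.00 / 0.3175 ≈ 415.75

x_1 = 333.86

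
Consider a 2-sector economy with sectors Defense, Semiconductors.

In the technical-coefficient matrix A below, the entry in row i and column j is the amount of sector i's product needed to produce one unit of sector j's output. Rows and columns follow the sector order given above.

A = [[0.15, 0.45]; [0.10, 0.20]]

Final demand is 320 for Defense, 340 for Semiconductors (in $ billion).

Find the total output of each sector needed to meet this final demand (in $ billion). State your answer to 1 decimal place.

I − A =
  [   0.85    -0.45]
  [  -0.10     0.80]
det(I−A) = (0.85)(0.80) − (-0.45)(-0.10) = 0.6350
adj(I−A) = [[0.80, 0.45], [0.10, 0.85]]
(I − A)⁻¹ = adj(I−A) / det(I−A) ≈
  [   1.2598     0.7087]
  [   0.1575     1.3386]
x = (I − A)⁻¹ d = adj(I−A)·d / det(I−A), with det(I−A) = 0.6350:
  x_1 = (0.80·320 + 0.45·340) / 0.6350 = 409.00 / 0.6350 ≈ 644.1
  x_2 = (0.10·320 + 0.85·340) / 0.6350 = 321.00 / 0.6350 ≈ 505.5

x_1 = 644.1, x_2 = 505.5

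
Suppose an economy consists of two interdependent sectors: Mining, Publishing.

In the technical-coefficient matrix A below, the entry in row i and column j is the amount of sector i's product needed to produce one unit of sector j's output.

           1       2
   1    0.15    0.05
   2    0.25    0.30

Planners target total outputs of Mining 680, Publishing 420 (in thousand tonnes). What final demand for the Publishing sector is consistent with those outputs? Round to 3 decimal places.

d_2 = 124.000

I − A =
  [   0.85    -0.05]
  [  -0.25     0.70]
d = (I − A) x:
  d_1 = (+0.85)·680 + (-0.05)·420 = 557.000
  d_2 = (-0.25)·680 + (+0.70)·420 = 124.000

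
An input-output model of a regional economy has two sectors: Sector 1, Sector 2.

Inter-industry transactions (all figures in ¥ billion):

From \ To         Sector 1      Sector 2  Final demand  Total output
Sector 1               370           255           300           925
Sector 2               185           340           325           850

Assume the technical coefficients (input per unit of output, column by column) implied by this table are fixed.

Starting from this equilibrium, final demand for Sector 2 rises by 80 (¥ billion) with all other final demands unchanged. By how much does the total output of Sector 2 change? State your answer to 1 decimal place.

Technical coefficients a_ij = z_ij / X_j:
  a_11 = 370/925 = 0.40, a_21 = 185/925 = 0.20
  a_12 = 255/850 = 0.30, a_22 = 340/850 = 0.40
I − A =
  [   0.60    -0.30]
  [  -0.20     0.60]
det(I−A) = (0.60)(0.60) − (-0.30)(-0.20) = 0.3000
adj(I−A) = [[0.60, 0.30], [0.20, 0.60]]
(I − A)⁻¹ = adj(I−A) / det(I−A) ≈
  [   2.0000     1.0000]
  [   0.6667     2.0000]
Δx = (I − A)⁻¹ Δd with Δd having +80 in the Sector 2 component and 0 elsewhere.
So Δx_2 = L_22 · (+80), where L_22 = adj(I−A)_22 / det(I−A) = 0.60 / 0.3000.
Δx_2 = 0.60 × (+80) / 0.3000 = 48.00 / 0.3000 = 160.0.

Δx_2 = 160.0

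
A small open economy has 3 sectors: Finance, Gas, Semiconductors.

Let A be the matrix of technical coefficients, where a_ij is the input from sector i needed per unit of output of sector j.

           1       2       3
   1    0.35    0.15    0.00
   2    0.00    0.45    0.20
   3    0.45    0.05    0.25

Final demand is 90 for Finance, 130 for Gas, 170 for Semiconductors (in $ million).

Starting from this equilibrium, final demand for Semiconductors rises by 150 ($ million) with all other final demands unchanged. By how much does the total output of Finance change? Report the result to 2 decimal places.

I − A =
  [   0.65    -0.15     0.00]
  [   0.00     0.55    -0.20]
  [  -0.45    -0.05     0.75]
Cofactors of I−A, C_ij = (−1)^(i+j)·(minor ij) (rows/columns in the sector order above):
  C_11 = (0.55)(0.75) − (-0.20)(-0.05) = 0.4025
  C_12 = −[(0.00)(0.75) − (-0.20)(-0.45)] = 0.0900
  C_13 = (0.00)(-0.05) − (0.55)(-0.45) = 0.2475
  C_21 = −[(-0.15)(0.75) − (0.00)(-0.05)] = 0.1125
  C_22 = (0.65)(0.75) − (0.00)(-0.45) = 0.4875
  C_23 = −[(0.65)(-0.05) − (-0.15)(-0.45)] = 0.1000
  C_31 = (-0.15)(-0.20) − (0.00)(0.55) = 0.0300
  C_32 = −[(0.65)(-0.20) − (0.00)(0.00)] = 0.1300
  C_33 = (0.65)(0.55) − (-0.15)(0.00) = 0.3575
det(I−A) = Σ_j (I−A)_1j·C_1j = (0.65)(0.4025) + (-0.15)(0.0900) + (0.00)(0.2475) = 0.248125
adj(I−A) = Cᵀ =
  [ 0.4025   0.1125   0.0300]
  [ 0.0900   0.4875   0.1300]
  [ 0.2475   0.1000   0.3575]
(I − A)⁻¹ = adj(I−A) / det(I−A) ≈
  [   1.6222     0.4534     0.1209]
  [   0.3627     1.9647     0.5239]
  [   0.9975     0.4030     1.4408]
Δx = (I − A)⁻¹ Δd with Δd having +150 in the Semiconductors component and 0 elsewhere.
So Δx_1 = L_13 · (+150), where L_13 = adj(I−A)_13 / det(I−A) = 0.0300 / 0.248125.
Δx_1 = 0.0300 × (+150) / 0.248125 = 4.50 / 0.248125 ≈ 18.14.

Δx_1 = 18.14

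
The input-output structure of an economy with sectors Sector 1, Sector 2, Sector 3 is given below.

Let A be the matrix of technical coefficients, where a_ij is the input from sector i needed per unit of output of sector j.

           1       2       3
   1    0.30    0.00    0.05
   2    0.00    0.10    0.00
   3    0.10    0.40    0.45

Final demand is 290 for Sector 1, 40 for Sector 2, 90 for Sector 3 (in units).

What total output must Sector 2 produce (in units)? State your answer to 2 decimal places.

I − A =
  [   0.70     0.00    -0.05]
  [   0.00     0.90     0.00]
  [  -0.10    -0.40     0.55]
Cofactors of I−A, C_ij = (−1)^(i+j)·(minor ij) (rows/columns in the sector order above):
  C_11 = (0.90)(0.55) − (0.00)(-0.40) = 0.4950
  C_12 = −[(0.00)(0.55) − (0.00)(-0.10)] = 0.0000
  C_13 = (0.00)(-0.40) − (0.90)(-0.10) = 0.0900
  C_21 = −[(0.00)(0.55) − (-0.05)(-0.40)] = 0.0200
  C_22 = (0.70)(0.55) − (-0.05)(-0.10) = 0.3800
  C_23 = −[(0.70)(-0.40) − (0.00)(-0.10)] = 0.2800
  C_31 = (0.00)(0.00) − (-0.05)(0.90) = 0.0450
  C_32 = −[(0.70)(0.00) − (-0.05)(0.00)] = 0.0000
  C_33 = (0.70)(0.90) − (0.00)(0.00) = 0.6300
det(I−A) = Σ_j (I−A)_1j·C_1j = (0.70)(0.4950) + (0.00)(0.0000) + (-0.05)(0.0900) = 0.3420
adj(I−A) = Cᵀ =
  [ 0.4950   0.0200   0.0450]
  [ 0.0000   0.3800   0.0000]
  [ 0.0900   0.2800   0.6300]
(I − A)⁻¹ = adj(I−A) / det(I−A) ≈
  [   1.4474     0.0585     0.1316]
  [   0.0000     1.1111     0.0000]
  [   0.2632     0.8187     1.8421]
x = (I − A)⁻¹ d = adj(I−A)·d / det(I−A), with det(I−A) = 0.3420:
  x_1 = (0.4950·290 + 0.0200·40 + 0.0450·90) / 0.3420 = 148.40 / 0.3420 ≈ 433.92
  x_2 = (0.0000·290 + 0.3800·40 + 0.0000·90) / 0.3420 = 15.20 / 0.3420 ≈ 44.44
  x_3 = (0.0900·290 + 0.2800·40 + 0.6300·90) / 0.3420 = 94.00 / 0.3420 ≈ 274.85

x_2 = 44.44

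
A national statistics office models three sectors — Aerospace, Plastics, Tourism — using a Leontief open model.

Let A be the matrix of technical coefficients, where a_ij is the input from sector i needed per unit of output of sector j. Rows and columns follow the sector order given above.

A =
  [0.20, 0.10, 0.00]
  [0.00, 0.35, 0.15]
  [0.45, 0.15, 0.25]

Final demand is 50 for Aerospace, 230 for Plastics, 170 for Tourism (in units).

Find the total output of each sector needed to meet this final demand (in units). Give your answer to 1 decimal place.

x_A = 117.9, x_P = 442.9, x_T = 386.0

I − A =
  [   0.80    -0.10     0.00]
  [   0.00     0.65    -0.15]
  [  -0.45    -0.15     0.75]
Cofactors of I−A, C_ij = (−1)^(i+j)·(minor ij) (rows/columns in the sector order above):
  C_11 = (0.65)(0.75) − (-0.15)(-0.15) = 0.4650
  C_12 = −[(0.00)(0.75) − (-0.15)(-0.45)] = 0.0675
  C_13 = (0.00)(-0.15) − (0.65)(-0.45) = 0.2925
  C_21 = −[(-0.10)(0.75) − (0.00)(-0.15)] = 0.0750
  C_22 = (0.80)(0.75) − (0.00)(-0.45) = 0.6000
  C_23 = −[(0.80)(-0.15) − (-0.10)(-0.45)] = 0.1650
  C_31 = (-0.10)(-0.15) − (0.00)(0.65) = 0.0150
  C_32 = −[(0.80)(-0.15) − (0.00)(0.00)] = 0.1200
  C_33 = (0.80)(0.65) − (-0.10)(0.00) = 0.5200
det(I−A) = Σ_j (I−A)_1j·C_1j = (0.80)(0.4650) + (-0.10)(0.0675) + (0.00)(0.2925) = 0.36525
adj(I−A) = Cᵀ =
  [ 0.4650   0.0750   0.0150]
  [ 0.0675   0.6000   0.1200]
  [ 0.2925   0.1650   0.5200]
(I − A)⁻¹ = adj(I−A) / det(I−A) ≈
  [   1.2731     0.2053     0.0411]
  [   0.1848     1.6427     0.3285]
  [   0.8008     0.4517     1.4237]
x = (I − A)⁻¹ d = adj(I−A)·d / det(I−A), with det(I−A) = 0.36525:
  x_A = (0.4650·50 + 0.0750·230 + 0.0150·170) / 0.36525 = 43.05 / 0.36525 ≈ 117.9
  x_P = (0.0675·50 + 0.6000·230 + 0.1200·170) / 0.36525 = 161.775 / 0.36525 ≈ 442.9
  x_T = (0.2925·50 + 0.1650·230 + 0.5200·170) / 0.36525 = 140.975 / 0.36525 ≈ 386.0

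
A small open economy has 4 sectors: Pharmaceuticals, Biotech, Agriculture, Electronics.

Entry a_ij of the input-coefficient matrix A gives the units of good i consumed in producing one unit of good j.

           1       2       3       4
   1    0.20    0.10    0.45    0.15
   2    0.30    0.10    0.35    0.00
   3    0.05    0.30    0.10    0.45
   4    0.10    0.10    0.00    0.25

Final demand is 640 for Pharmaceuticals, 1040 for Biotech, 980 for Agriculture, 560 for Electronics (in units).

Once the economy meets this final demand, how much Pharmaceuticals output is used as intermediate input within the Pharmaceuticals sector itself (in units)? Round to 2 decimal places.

I − A =
  [   0.80    -0.10    -0.45    -0.15]
  [  -0.30     0.90    -0.35     0.00]
  [  -0.05    -0.30     0.90    -0.45]
  [  -0.10    -0.10     0.00     0.75]
Compute the cofactors C_ij = (−1)^(i+j)·(3×3 minor ij) of I−A; the adjugate is their transpose:
adj(I−A) = Cᵀ =
  [ 0.513000   0.202500   0.335250   0.303750]
  [ 0.231375   0.489375   0.306000   0.229875]
  [ 0.155250   0.220500   0.499500   0.330750]
  [ 0.099250   0.092250   0.085500   0.474500]
det(I−A) = Σ_j (I−A)_1j·C_1j = (0.80)(0.513000) + (-0.10)(0.231375) + (-0.45)(0.155250) + (-0.15)(0.099250) = 0.3025125
(I − A)⁻¹ = adj(I−A) / det(I−A) ≈
  [   1.6958     0.6694     1.1082     1.0041]
  [   0.7648     1.6177     1.0115     0.7599]
  [   0.5132     0.7289     1.6512     1.0933]
  [   0.3281     0.3049     0.2826     1.5685]
First solve x = (I − A)⁻¹ d = adj(I−A)·d / det(I−A); in particular x_1 = (0.513000·640 + 0.202500·1040 + 0.335250·980 + 0.303750·560) / 0.3025125 = 1037.565 / 0.3025125 ≈ 3429.8252.
Intermediate flow from 1 to 1: z_11 = a_11 · x_1 = 0.20 × 1037.565 / 0.3025125 = 207.513 / 0.3025125 ≈ 685.97.

z_11 = 685.97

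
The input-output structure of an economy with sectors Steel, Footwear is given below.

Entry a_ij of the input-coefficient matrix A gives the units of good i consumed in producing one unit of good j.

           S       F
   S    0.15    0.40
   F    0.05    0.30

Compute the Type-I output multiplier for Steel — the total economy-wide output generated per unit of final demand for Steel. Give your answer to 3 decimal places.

I − A =
  [   0.85    -0.40]
  [  -0.05     0.70]
det(I−A) = (0.85)(0.70) − (-0.40)(-0.05) = 0.5750
adj(I−A) = [[0.70, 0.40], [0.05, 0.85]]
(I − A)⁻¹ = adj(I−A) / det(I−A) ≈
  [   1.2174     0.6957]
  [   0.0870     1.4783]
The output multiplier for sector j is the column-j sum of the Leontief inverse (I − A)⁻¹ = adj(I−A) / det(I−A).
Column S of adj(I−A): (0.70, 0.05); det(I−A) = 0.5750.
m_S = (0.70 + 0.05) / 0.5750 = 0.75 / 0.5750 ≈ 1.304.

m_S = 1.304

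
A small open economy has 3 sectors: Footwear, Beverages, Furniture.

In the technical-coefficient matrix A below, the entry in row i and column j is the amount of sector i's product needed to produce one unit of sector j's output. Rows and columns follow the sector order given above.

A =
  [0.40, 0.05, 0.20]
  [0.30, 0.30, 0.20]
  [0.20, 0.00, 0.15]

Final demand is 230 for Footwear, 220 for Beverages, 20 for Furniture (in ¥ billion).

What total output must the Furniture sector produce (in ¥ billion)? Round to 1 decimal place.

I − A =
  [   0.60    -0.05    -0.20]
  [  -0.30     0.70    -0.20]
  [  -0.20     0.00     0.85]
Cofactors of I−A, C_ij = (−1)^(i+j)·(minor ij) (rows/columns in the sector order above):
  C_11 = (0.70)(0.85) − (-0.20)(0.00) = 0.5950
  C_12 = −[(-0.30)(0.85) − (-0.20)(-0.20)] = 0.2950
  C_13 = (-0.30)(0.00) − (0.70)(-0.20) = 0.1400
  C_21 = −[(-0.05)(0.85) − (-0.20)(0.00)] = 0.0425
  C_22 = (0.60)(0.85) − (-0.20)(-0.20) = 0.4700
  C_23 = −[(0.60)(0.00) − (-0.05)(-0.20)] = 0.0100
  C_31 = (-0.05)(-0.20) − (-0.20)(0.70) = 0.1500
  C_32 = −[(0.60)(-0.20) − (-0.20)(-0.30)] = 0.1800
  C_33 = (0.60)(0.70) − (-0.05)(-0.30) = 0.4050
det(I−A) = Σ_j (I−A)_1j·C_1j = (0.60)(0.5950) + (-0.05)(0.2950) + (-0.20)(0.1400) = 0.31425
adj(I−A) = Cᵀ =
  [ 0.5950   0.0425   0.1500]
  [ 0.2950   0.4700   0.1800]
  [ 0.1400   0.0100   0.4050]
(I − A)⁻¹ = adj(I−A) / det(I−A) ≈
  [   1.8934     0.1352     0.4773]
  [   0.9387     1.4956     0.5728]
  [   0.4455     0.0318     1.2888]
x = (I − A)⁻¹ d = adj(I−A)·d / det(I−A), with det(I−A) = 0.31425:
  x_1 = (0.5950·230 + 0.0425·220 + 0.1500·20) / 0.31425 = 149.20 / 0.31425 ≈ 474.8
  x_2 = (0.2950·230 + 0.4700·220 + 0.1800·20) / 0.31425 = 174.85 / 0.31425 ≈ 556.4
  x_3 = (0.1400·230 + 0.0100·220 + 0.4050·20) / 0.31425 = 42.50 / 0.31425 ≈ 135.2

x_3 = 135.2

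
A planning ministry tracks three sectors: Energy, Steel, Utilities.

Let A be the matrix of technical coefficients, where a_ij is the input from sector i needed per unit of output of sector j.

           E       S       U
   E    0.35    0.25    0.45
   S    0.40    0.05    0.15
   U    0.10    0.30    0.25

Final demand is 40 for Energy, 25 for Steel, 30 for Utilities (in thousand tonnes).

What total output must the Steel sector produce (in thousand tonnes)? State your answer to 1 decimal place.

I − A =
  [   0.65    -0.25    -0.45]
  [  -0.40     0.95    -0.15]
  [  -0.10    -0.30     0.75]
Cofactors of I−A, C_ij = (−1)^(i+j)·(minor ij) (rows/columns in the sector order above):
  C_11 = (0.95)(0.75) − (-0.15)(-0.30) = 0.6675
  C_12 = −[(-0.40)(0.75) − (-0.15)(-0.10)] = 0.3150
  C_13 = (-0.40)(-0.30) − (0.95)(-0.10) = 0.2150
  C_21 = −[(-0.25)(0.75) − (-0.45)(-0.30)] = 0.3225
  C_22 = (0.65)(0.75) − (-0.45)(-0.10) = 0.4425
  C_23 = −[(0.65)(-0.30) − (-0.25)(-0.10)] = 0.2200
  C_31 = (-0.25)(-0.15) − (-0.45)(0.95) = 0.4650
  C_32 = −[(0.65)(-0.15) − (-0.45)(-0.40)] = 0.2775
  C_33 = (0.65)(0.95) − (-0.25)(-0.40) = 0.5175
det(I−A) = Σ_j (I−A)_1j·C_1j = (0.65)(0.6675) + (-0.25)(0.3150) + (-0.45)(0.2150) = 0.258375
adj(I−A) = Cᵀ =
  [ 0.6675   0.3225   0.4650]
  [ 0.3150   0.4425   0.2775]
  [ 0.2150   0.2200   0.5175]
(I − A)⁻¹ = adj(I−A) / det(I−A) ≈
  [   2.5835     1.2482     1.7997]
  [   1.2192     1.7126     1.0740]
  [   0.8321     0.8515     2.0029]
x = (I − A)⁻¹ d = adj(I−A)·d / det(I−A), with det(I−A) = 0.258375:
  x_E = (0.6675·40 + 0.3225·25 + 0.4650·30) / 0.258375 = 48.7125 / 0.258375 ≈ 188.5
  x_S = (0.3150·40 + 0.4425·25 + 0.2775·30) / 0.258375 = 31.9875 / 0.258375 ≈ 123.8
  x_U = (0.2150·40 + 0.2200·25 + 0.5175·30) / 0.258375 = 29.625 / 0.258375 ≈ 114.7

x_S = 123.8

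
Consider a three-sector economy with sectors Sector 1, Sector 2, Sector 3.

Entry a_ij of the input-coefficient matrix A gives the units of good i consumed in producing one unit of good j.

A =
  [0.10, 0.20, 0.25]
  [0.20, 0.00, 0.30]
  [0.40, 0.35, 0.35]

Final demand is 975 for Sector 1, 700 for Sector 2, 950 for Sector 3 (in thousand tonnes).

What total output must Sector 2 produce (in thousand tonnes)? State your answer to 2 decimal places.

I − A =
  [   0.90    -0.20    -0.25]
  [  -0.20     1.00    -0.30]
  [  -0.40    -0.35     0.65]
Cofactors of I−A, C_ij = (−1)^(i+j)·(minor ij) (rows/columns in the sector order above):
  C_11 = (1.00)(0.65) − (-0.30)(-0.35) = 0.5450
  C_12 = −[(-0.20)(0.65) − (-0.30)(-0.40)] = 0.2500
  C_13 = (-0.20)(-0.35) − (1.00)(-0.40) = 0.4700
  C_21 = −[(-0.20)(0.65) − (-0.25)(-0.35)] = 0.2175
  C_22 = (0.90)(0.65) − (-0.25)(-0.40) = 0.4850
  C_23 = −[(0.90)(-0.35) − (-0.20)(-0.40)] = 0.3950
  C_31 = (-0.20)(-0.30) − (-0.25)(1.00) = 0.3100
  C_32 = −[(0.90)(-0.30) − (-0.25)(-0.20)] = 0.3200
  C_33 = (0.90)(1.00) − (-0.20)(-0.20) = 0.8600
det(I−A) = Σ_j (I−A)_1j·C_1j = (0.90)(0.5450) + (-0.20)(0.2500) + (-0.25)(0.4700) = 0.3230
adj(I−A) = Cᵀ =
  [ 0.5450   0.2175   0.3100]
  [ 0.2500   0.4850   0.3200]
  [ 0.4700   0.3950   0.8600]
(I − A)⁻¹ = adj(I−A) / det(I−A) ≈
  [   1.6873     0.6734     0.9598]
  [   0.7740     1.5015     0.9907]
  [   1.4551     1.2229     2.6625]
x = (I − A)⁻¹ d = adj(I−A)·d / det(I−A), with det(I−A) = 0.3230:
  x_1 = (0.5450·975 + 0.2175·700 + 0.3100·950) / 0.3230 = 978.125 / 0.3230 ≈ 3028.25
  x_2 = (0.2500·975 + 0.4850·700 + 0.3200·950) / 0.3230 = 887.25 / 0.3230 ≈ 2746.90
  x_3 = (0.4700·975 + 0.3950·700 + 0.8600·950) / 0.3230 = 1551.75 / 0.3230 ≈ 4804.18

x_2 = 2746.90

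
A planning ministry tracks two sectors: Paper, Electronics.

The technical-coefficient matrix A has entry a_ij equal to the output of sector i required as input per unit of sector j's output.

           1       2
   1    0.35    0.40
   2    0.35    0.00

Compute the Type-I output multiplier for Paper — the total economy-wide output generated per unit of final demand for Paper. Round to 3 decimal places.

I − A =
  [   0.65    -0.40]
  [  -0.35     1.00]
det(I−A) = (0.65)(1.00) − (-0.40)(-0.35) = 0.5100
adj(I−A) = [[1.00, 0.40], [0.35, 0.65]]
(I − A)⁻¹ = adj(I−A) / det(I−A) ≈
  [   1.9608     0.7843]
  [   0.6863     1.2745]
The output multiplier for sector j is the column-j sum of the Leontief inverse (I − A)⁻¹ = adj(I−A) / det(I−A).
Column 1 of adj(I−A): (1.00, 0.35); det(I−A) = 0.5100.
m_1 = (1.00 + 0.35) / 0.5100 = 1.35 / 0.5100 ≈ 2.647.

m_1 = 2.647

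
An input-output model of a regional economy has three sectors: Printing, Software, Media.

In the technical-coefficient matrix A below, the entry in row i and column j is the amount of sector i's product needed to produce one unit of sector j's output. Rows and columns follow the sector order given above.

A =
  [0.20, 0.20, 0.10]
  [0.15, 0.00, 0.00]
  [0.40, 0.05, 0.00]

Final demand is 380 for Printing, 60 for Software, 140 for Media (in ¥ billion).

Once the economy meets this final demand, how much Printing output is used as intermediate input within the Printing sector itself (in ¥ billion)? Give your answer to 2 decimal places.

I − A =
  [   0.80    -0.20    -0.10]
  [  -0.15     1.00     0.00]
  [  -0.40    -0.05     1.00]
Cofactors of I−A, C_ij = (−1)^(i+j)·(minor ij) (rows/columns in the sector order above):
  C_11 = (1.00)(1.00) − (0.00)(-0.05) = 1.0000
  C_12 = −[(-0.15)(1.00) − (0.00)(-0.40)] = 0.1500
  C_13 = (-0.15)(-0.05) − (1.00)(-0.40) = 0.4075
  C_21 = −[(-0.20)(1.00) − (-0.10)(-0.05)] = 0.2050
  C_22 = (0.80)(1.00) − (-0.10)(-0.40) = 0.7600
  C_23 = −[(0.80)(-0.05) − (-0.20)(-0.40)] = 0.1200
  C_31 = (-0.20)(0.00) − (-0.10)(1.00) = 0.1000
  C_32 = −[(0.80)(0.00) − (-0.10)(-0.15)] = 0.0150
  C_33 = (0.80)(1.00) − (-0.20)(-0.15) = 0.7700
det(I−A) = Σ_j (I−A)_1j·C_1j = (0.80)(1.0000) + (-0.20)(0.1500) + (-0.10)(0.4075) = 0.72925
adj(I−A) = Cᵀ =
  [ 1.0000   0.2050   0.1000]
  [ 0.1500   0.7600   0.0150]
  [ 0.4075   0.1200   0.7700]
(I − A)⁻¹ = adj(I−A) / det(I−A) ≈
  [   1.3713     0.2811     0.1371]
  [   0.2057     1.0422     0.0206]
  [   0.5588     0.1646     1.0559]
First solve x = (I − A)⁻¹ d = adj(I−A)·d / det(I−A); in particular x_P = (1.0000·380 + 0.2050·60 + 0.1000·140) / 0.72925 = 406.30 / 0.72925 ≈ 557.1478.
Intermediate flow from P to P: z_PP = a_PP · x_P = 0.20 × 406.30 / 0.72925 = 81.26 / 0.72925 ≈ 111.43.

z_PP = 111.43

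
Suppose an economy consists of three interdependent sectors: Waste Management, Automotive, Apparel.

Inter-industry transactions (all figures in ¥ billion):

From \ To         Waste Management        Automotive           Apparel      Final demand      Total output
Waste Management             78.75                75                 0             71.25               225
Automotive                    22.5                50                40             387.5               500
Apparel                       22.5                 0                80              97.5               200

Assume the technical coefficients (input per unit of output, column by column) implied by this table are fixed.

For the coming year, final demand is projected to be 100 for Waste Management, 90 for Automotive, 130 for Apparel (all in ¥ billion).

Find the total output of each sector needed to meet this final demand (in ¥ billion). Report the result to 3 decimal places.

x_1 = 194.690, x_2 = 176.991, x_3 = 249.115

Technical coefficients a_ij = z_ij / X_j:
  a_11 = 78.75/225 = 0.35, a_21 = 22.5/225 = 0.10, a_31 = 22.5/225 = 0.10
  a_12 = 75/500 = 0.15, a_22 = 50/500 = 0.10, a_32 = 0/500 = 0.00
  a_13 = 0/200 = 0.00, a_23 = 40/200 = 0.20, a_33 = 80/200 = 0.40
I − A =
  [   0.65    -0.15     0.00]
  [  -0.10     0.90    -0.20]
  [  -0.10     0.00     0.60]
Cofactors of I−A, C_ij = (−1)^(i+j)·(minor ij) (rows/columns in the sector order above):
  C_11 = (0.90)(0.60) − (-0.20)(0.00) = 0.5400
  C_12 = −[(-0.10)(0.60) − (-0.20)(-0.10)] = 0.0800
  C_13 = (-0.10)(0.00) − (0.90)(-0.10) = 0.0900
  C_21 = −[(-0.15)(0.60) − (0.00)(0.00)] = 0.0900
  C_22 = (0.65)(0.60) − (0.00)(-0.10) = 0.3900
  C_23 = −[(0.65)(0.00) − (-0.15)(-0.10)] = 0.0150
  C_31 = (-0.15)(-0.20) − (0.00)(0.90) = 0.0300
  C_32 = −[(0.65)(-0.20) − (0.00)(-0.10)] = 0.1300
  C_33 = (0.65)(0.90) − (-0.15)(-0.10) = 0.5700
det(I−A) = Σ_j (I−A)_1j·C_1j = (0.65)(0.5400) + (-0.15)(0.0800) + (0.00)(0.0900) = 0.3390
adj(I−A) = Cᵀ =
  [ 0.5400   0.0900   0.0300]
  [ 0.0800   0.3900   0.1300]
  [ 0.0900   0.0150   0.5700]
(I − A)⁻¹ = adj(I−A) / det(I−A) ≈
  [   1.5929     0.2655     0.0885]
  [   0.2360     1.1504     0.3835]
  [   0.2655     0.0442     1.6814]
x = (I − A)⁻¹ d = adj(I−A)·d / det(I−A), with det(I−A) = 0.3390:
  x_1 = (0.5400·100 + 0.0900·90 + 0.0300·130) / 0.3390 = 66.00 / 0.3390 ≈ 194.690
  x_2 = (0.0800·100 + 0.3900·90 + 0.1300·130) / 0.3390 = 60.00 / 0.3390 ≈ 176.991
  x_3 = (0.0900·100 + 0.0150·90 + 0.5700·130) / 0.3390 = 84.45 / 0.3390 ≈ 249.115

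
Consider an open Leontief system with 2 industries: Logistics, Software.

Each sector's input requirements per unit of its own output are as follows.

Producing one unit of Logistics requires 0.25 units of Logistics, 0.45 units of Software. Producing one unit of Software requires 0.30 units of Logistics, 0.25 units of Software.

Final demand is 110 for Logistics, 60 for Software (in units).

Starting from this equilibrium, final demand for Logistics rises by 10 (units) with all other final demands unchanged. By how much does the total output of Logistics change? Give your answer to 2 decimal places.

Δx_L = 17.54

I − A =
  [   0.75    -0.30]
  [  -0.45     0.75]
det(I−A) = (0.75)(0.75) − (-0.30)(-0.45) = 0.4275
adj(I−A) = [[0.75, 0.30], [0.45, 0.75]]
(I − A)⁻¹ = adj(I−A) / det(I−A) ≈
  [   1.7544     0.7018]
  [   1.0526     1.7544]
Δx = (I − A)⁻¹ Δd with Δd having +10 in the Logistics component and 0 elsewhere.
So Δx_L = L_LL · (+10), where L_LL = adj(I−A)_LL / det(I−A) = 0.75 / 0.4275.
Δx_L = 0.75 × (+10) / 0.4275 = 7.50 / 0.4275 ≈ 17.54.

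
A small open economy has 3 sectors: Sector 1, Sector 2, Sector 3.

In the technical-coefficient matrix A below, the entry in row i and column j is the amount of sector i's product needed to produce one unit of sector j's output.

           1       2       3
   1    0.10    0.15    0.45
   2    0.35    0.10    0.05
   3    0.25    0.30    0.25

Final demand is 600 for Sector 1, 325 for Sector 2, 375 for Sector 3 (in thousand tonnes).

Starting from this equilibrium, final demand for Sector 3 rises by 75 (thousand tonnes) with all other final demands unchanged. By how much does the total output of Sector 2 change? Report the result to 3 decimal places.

I − A =
  [   0.90    -0.15    -0.45]
  [  -0.35     0.90    -0.05]
  [  -0.25    -0.30     0.75]
Cofactors of I−A, C_ij = (−1)^(i+j)·(minor ij) (rows/columns in the sector order above):
  C_11 = (0.90)(0.75) − (-0.05)(-0.30) = 0.6600
  C_12 = −[(-0.35)(0.75) − (-0.05)(-0.25)] = 0.2750
  C_13 = (-0.35)(-0.30) − (0.90)(-0.25) = 0.3300
  C_21 = −[(-0.15)(0.75) − (-0.45)(-0.30)] = 0.2475
  C_22 = (0.90)(0.75) − (-0.45)(-0.25) = 0.5625
  C_23 = −[(0.90)(-0.30) − (-0.15)(-0.25)] = 0.3075
  C_31 = (-0.15)(-0.05) − (-0.45)(0.90) = 0.4125
  C_32 = −[(0.90)(-0.05) − (-0.45)(-0.35)] = 0.2025
  C_33 = (0.90)(0.90) − (-0.15)(-0.35) = 0.7575
det(I−A) = Σ_j (I−A)_1j·C_1j = (0.90)(0.6600) + (-0.15)(0.2750) + (-0.45)(0.3300) = 0.40425
adj(I−A) = Cᵀ =
  [ 0.6600   0.2475   0.4125]
  [ 0.2750   0.5625   0.2025]
  [ 0.3300   0.3075   0.7575]
(I − A)⁻¹ = adj(I−A) / det(I−A) ≈
  [   1.6327     0.6122     1.0204]
  [   0.6803     1.3915     0.5009]
  [   0.8163     0.7607     1.8738]
Δx = (I − A)⁻¹ Δd with Δd having +75 in the Sector 3 component and 0 elsewhere.
So Δx_2 = L_23 · (+75), where L_23 = adj(I−A)_23 / det(I−A) = 0.2025 / 0.40425.
Δx_2 = 0.2025 × (+75) / 0.40425 = 15.1875 / 0.40425 ≈ 37.570.

Δx_2 = 37.570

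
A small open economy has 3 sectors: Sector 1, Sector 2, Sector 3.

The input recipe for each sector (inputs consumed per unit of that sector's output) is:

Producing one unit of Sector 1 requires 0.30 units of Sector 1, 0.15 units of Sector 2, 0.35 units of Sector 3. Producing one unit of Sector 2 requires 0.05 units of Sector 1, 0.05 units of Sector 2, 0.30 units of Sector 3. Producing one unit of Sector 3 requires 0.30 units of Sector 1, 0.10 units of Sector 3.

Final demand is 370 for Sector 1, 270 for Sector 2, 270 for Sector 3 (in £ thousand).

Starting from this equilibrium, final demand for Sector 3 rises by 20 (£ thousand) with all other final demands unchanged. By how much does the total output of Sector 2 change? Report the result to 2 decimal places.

I − A =
  [   0.70    -0.05    -0.30]
  [  -0.15     0.95     0.00]
  [  -0.35    -0.30     0.90]
Cofactors of I−A, C_ij = (−1)^(i+j)·(minor ij) (rows/columns in the sector order above):
  C_11 = (0.95)(0.90) − (0.00)(-0.30) = 0.8550
  C_12 = −[(-0.15)(0.90) − (0.00)(-0.35)] = 0.1350
  C_13 = (-0.15)(-0.30) − (0.95)(-0.35) = 0.3775
  C_21 = −[(-0.05)(0.90) − (-0.30)(-0.30)] = 0.1350
  C_22 = (0.70)(0.90) − (-0.30)(-0.35) = 0.5250
  C_23 = −[(0.70)(-0.30) − (-0.05)(-0.35)] = 0.2275
  C_31 = (-0.05)(0.00) − (-0.30)(0.95) = 0.2850
  C_32 = −[(0.70)(0.00) − (-0.30)(-0.15)] = 0.0450
  C_33 = (0.70)(0.95) − (-0.05)(-0.15) = 0.6575
det(I−A) = Σ_j (I−A)_1j·C_1j = (0.70)(0.8550) + (-0.05)(0.1350) + (-0.30)(0.3775) = 0.4785
adj(I−A) = Cᵀ =
  [ 0.8550   0.1350   0.2850]
  [ 0.1350   0.5250   0.0450]
  [ 0.3775   0.2275   0.6575]
(I − A)⁻¹ = adj(I−A) / det(I−A) ≈
  [   1.7868     0.2821     0.5956]
  [   0.2821     1.0972     0.0940]
  [   0.7889     0.4754     1.3741]
Δx = (I − A)⁻¹ Δd with Δd having +20 in the Sector 3 component and 0 elsewhere.
So Δx_2 = L_23 · (+20), where L_23 = adj(I−A)_23 / det(I−A) = 0.0450 / 0.4785.
Δx_2 = 0.0450 × (+20) / 0.4785 = 0.90 / 0.4785 ≈ 1.88.

Δx_2 = 1.88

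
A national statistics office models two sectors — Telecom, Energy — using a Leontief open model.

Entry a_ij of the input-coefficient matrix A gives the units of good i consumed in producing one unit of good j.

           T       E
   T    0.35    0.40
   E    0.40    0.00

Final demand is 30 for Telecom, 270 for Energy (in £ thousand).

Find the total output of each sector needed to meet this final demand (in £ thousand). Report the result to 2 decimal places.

x_T = 281.63, x_E = 382.65

I − A =
  [   0.65    -0.40]
  [  -0.40     1.00]
det(I−A) = (0.65)(1.00) − (-0.40)(-0.40) = 0.4900
adj(I−A) = [[1.00, 0.40], [0.40, 0.65]]
(I − A)⁻¹ = adj(I−A) / det(I−A) ≈
  [   2.0408     0.8163]
  [   0.8163     1.3265]
x = (I − A)⁻¹ d = adj(I−A)·d / det(I−A), with det(I−A) = 0.4900:
  x_T = (1.00·30 + 0.40·270) / 0.4900 = 138.00 / 0.4900 ≈ 281.63
  x_E = (0.40·30 + 0.65·270) / 0.4900 = 187.50 / 0.4900 ≈ 382.65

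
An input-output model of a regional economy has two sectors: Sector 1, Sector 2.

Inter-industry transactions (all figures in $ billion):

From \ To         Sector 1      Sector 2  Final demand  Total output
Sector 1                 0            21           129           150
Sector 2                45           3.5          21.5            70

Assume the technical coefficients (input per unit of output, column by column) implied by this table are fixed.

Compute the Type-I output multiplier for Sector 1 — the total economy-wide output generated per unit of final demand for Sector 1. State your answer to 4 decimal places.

Technical coefficients a_ij = z_ij / X_j:
  a_11 = 0/150 = 0.00, a_21 = 45/150 = 0.30
  a_12 = 21/70 = 0.30, a_22 = 3.5/70 = 0.05
I − A =
  [   1.00    -0.30]
  [  -0.30     0.95]
det(I−A) = (1.00)(0.95) − (-0.30)(-0.30) = 0.8600
adj(I−A) = [[0.95, 0.30], [0.30, 1.00]]
(I − A)⁻¹ = adj(I−A) / det(I−A) ≈
  [   1.10465     0.34884]
  [   0.34884     1.16279]
The output multiplier for sector j is the column-j sum of the Leontief inverse (I − A)⁻¹ = adj(I−A) / det(I−A).
Column 1 of adj(I−A): (0.95, 0.30); det(I−A) = 0.8600.
m_1 = (0.95 + 0.30) / 0.8600 = 1.25 / 0.8600 ≈ 1.4535.

m_1 = 1.4535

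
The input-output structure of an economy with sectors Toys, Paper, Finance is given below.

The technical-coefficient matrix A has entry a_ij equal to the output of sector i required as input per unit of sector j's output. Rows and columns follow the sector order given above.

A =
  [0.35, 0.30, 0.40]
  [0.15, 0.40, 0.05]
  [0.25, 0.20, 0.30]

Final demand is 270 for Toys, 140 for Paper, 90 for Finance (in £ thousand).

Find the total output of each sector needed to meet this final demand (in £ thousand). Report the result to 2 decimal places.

x_1 = 1094.19, x_2 = 563.58, x_3 = 680.38

I − A =
  [   0.65    -0.30    -0.40]
  [  -0.15     0.60    -0.05]
  [  -0.25    -0.20     0.70]
Cofactors of I−A, C_ij = (−1)^(i+j)·(minor ij) (rows/columns in the sector order above):
  C_11 = (0.60)(0.70) − (-0.05)(-0.20) = 0.4100
  C_12 = −[(-0.15)(0.70) − (-0.05)(-0.25)] = 0.1175
  C_13 = (-0.15)(-0.20) − (0.60)(-0.25) = 0.1800
  C_21 = −[(-0.30)(0.70) − (-0.40)(-0.20)] = 0.2900
  C_22 = (0.65)(0.70) − (-0.40)(-0.25) = 0.3550
  C_23 = −[(0.65)(-0.20) − (-0.30)(-0.25)] = 0.2050
  C_31 = (-0.30)(-0.05) − (-0.40)(0.60) = 0.2550
  C_32 = −[(0.65)(-0.05) − (-0.40)(-0.15)] = 0.0925
  C_33 = (0.65)(0.60) − (-0.30)(-0.15) = 0.3450
det(I−A) = Σ_j (I−A)_1j·C_1j = (0.65)(0.4100) + (-0.30)(0.1175) + (-0.40)(0.1800) = 0.15925
adj(I−A) = Cᵀ =
  [ 0.4100   0.2900   0.2550]
  [ 0.1175   0.3550   0.0925]
  [ 0.1800   0.2050   0.3450]
(I − A)⁻¹ = adj(I−A) / det(I−A) ≈
  [   2.5746     1.8210     1.6013]
  [   0.7378     2.2292     0.5808]
  [   1.1303     1.2873     2.1664]
x = (I − A)⁻¹ d = adj(I−A)·d / det(I−A), with det(I−A) = 0.15925:
  x_1 = (0.4100·270 + 0.2900·140 + 0.2550·90) / 0.15925 = 174.25 / 0.15925 ≈ 1094.19
  x_2 = (0.1175·270 + 0.3550·140 + 0.0925·90) / 0.15925 = 89.75 / 0.15925 ≈ 563.58
  x_3 = (0.1800·270 + 0.2050·140 + 0.3450·90) / 0.15925 = 108.35 / 0.15925 ≈ 680.38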